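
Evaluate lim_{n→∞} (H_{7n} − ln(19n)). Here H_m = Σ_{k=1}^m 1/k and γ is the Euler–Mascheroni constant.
lim = ln(7/19) + γ

By Euler-Maclaurin, H_m = ln m + γ + O(1/m). So
  H_{7n} − ln(19n) = ln(7n) + γ − ln(19n) + O(1/n)
                       = ln(7/19) + γ + O(1/n).
Hence the limit is ln(7/19) + γ.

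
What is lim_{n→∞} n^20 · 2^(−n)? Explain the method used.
lim = 0

Exponentials with base > 1 dominate every fixed polynomial: for any fixed c, n^c / 2^n → 0 as n → ∞ (e.g. by the ratio test, or by writing 2^n = e^(n ln 2) and noting e^(n ln 2) / n^c → ∞). Hence n^20 · 2^(−n) = n^20 / 2^n → 0.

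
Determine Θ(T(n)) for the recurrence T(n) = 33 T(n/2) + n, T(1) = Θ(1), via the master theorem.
T(n) = Θ(n^(log_2 33))

Master theorem: compare f(n) = n to n^(log_2 33) where log_2 33 ≈ 5.044. Since 1 < log_2 33, we have f(n) = O(n^(log_2 33 − ε)) for some ε > 0 — Case 1. Hence T(n) = Θ(n^(log_2 33)).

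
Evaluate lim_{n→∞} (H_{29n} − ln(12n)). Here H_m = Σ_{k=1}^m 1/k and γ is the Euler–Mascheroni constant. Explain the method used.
lim = ln(29/12) + γ

By Euler-Maclaurin, H_m = ln m + γ + O(1/m). So
  H_{29n} − ln(12n) = ln(29n) + γ − ln(12n) + O(1/n)
                       = ln(29/12) + γ + O(1/n).
Hence the limit is ln(29/12) + γ.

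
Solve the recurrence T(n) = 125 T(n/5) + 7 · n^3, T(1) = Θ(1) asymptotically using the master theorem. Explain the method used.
T(n) = Θ(n^3 log n)

log_5 125 = 3, and f(n) = 7 · n^3 = Θ(n^(log_5 125)). This is Case 2 of the master theorem: T(n) = Θ(f(n) · log n) = Θ(n^3 log n).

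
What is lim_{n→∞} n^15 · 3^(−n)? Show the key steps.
lim = 0

Exponentials with base > 1 dominate every fixed polynomial: for any fixed c, n^c / 3^n → 0 as n → ∞ (e.g. by the ratio test, or by writing 3^n = e^(n ln 3) and noting e^(n ln 3) / n^c → ∞). Hence n^15 · 3^(−n) = n^15 / 3^n → 0.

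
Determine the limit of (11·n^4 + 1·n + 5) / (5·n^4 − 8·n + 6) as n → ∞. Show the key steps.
lim = 11/5

For large n the leading n^4 terms dominate both numerator and denominator. Dividing top and bottom by n^4, every other term tends to 0, leaving 11/5.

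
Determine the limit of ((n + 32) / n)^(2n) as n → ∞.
lim = e^64

Rewrite as (1 + 32/n)^(2n). By the standard limit (1 + x/n)^n → e^x, we have (1 + 32/n)^n → e^32, and raising to the 2nd power gives e^64.
More precisely, ln[(1 + 32/n)^(2n)] = 2n · ln(1 + 32/n) = 2n · (32/n + O(1/n^2)) = 64 + O(1/n) → 64.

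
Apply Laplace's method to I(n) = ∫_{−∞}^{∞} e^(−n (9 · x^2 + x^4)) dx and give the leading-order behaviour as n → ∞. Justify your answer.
I(n) ~ sqrt(π/(9n))

φ(x) = 9 · x^2 + x^4 has its unique global minimum at x* = 0 (since φ'(x) = 18x + 4x^3 = 0 only at x = 0 for real x with both coefficients positive, and φ → ∞ as |x| → ∞). At x* = 0, φ(0) = 0 and φ''(0) = 18. Laplace's method then gives
  I(n) ~ sqrt(2π / (n · φ''(0))) · e^(−n φ(0)) = sqrt(2π / (18n)) = sqrt(π/(9n)).
The x^4 term contributes only at subleading order (an O(1/n) relative correction).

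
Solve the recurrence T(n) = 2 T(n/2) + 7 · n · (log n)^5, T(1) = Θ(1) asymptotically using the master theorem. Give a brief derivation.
T(n) = Θ(n · (log n)^6)

Here log_2 2 = 1 and f(n) = 7 · n · (log n)^5 = Θ(n^(log_2 2) · (log n)^5). This is the extended Case 2 of the master theorem (f matches the critical exponent up to log factors), giving T(n) = Θ(n^(log_2 2) · (log n)^(5+1)) = Θ(n · (log n)^6).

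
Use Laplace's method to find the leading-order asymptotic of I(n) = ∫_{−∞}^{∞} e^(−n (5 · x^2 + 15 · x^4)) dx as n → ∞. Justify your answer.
I(n) ~ sqrt(π/(5n))

φ(x) = 5 · x^2 + 15 · x^4 has its unique global minimum at x* = 0 (since φ'(x) = 10x + 60x^3 = 0 only at x = 0 for real x with both coefficients positive, and φ → ∞ as |x| → ∞). At x* = 0, φ(0) = 0 and φ''(0) = 10. Laplace's method then gives
  I(n) ~ sqrt(2π / (n · φ''(0))) · e^(−n φ(0)) = sqrt(2π / (10n)) = sqrt(π/(5n)).
The 15 · x^4 term contributes only at subleading order (an O(1/n) relative correction).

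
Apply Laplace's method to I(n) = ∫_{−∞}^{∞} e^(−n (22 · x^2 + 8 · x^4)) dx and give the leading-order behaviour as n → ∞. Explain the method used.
I(n) ~ sqrt(π/(22n))

φ(x) = 22 · x^2 + 8 · x^4 has its unique global minimum at x* = 0 (since φ'(x) = 44x + 32x^3 = 0 only at x = 0 for real x with both coefficients positive, and φ → ∞ as |x| → ∞). At x* = 0, φ(0) = 0 and φ''(0) = 44. Laplace's method then gives
  I(n) ~ sqrt(2π / (n · φ''(0))) · e^(−n φ(0)) = sqrt(2π / (44n)) = sqrt(π/(22n)).
The 8 · x^4 term contributes only at subleading order (an O(1/n) relative correction).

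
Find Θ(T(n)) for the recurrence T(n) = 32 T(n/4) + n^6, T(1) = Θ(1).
T(n) = Θ(n^6)

log_4 32 ≈ 2.500. f(n) = n^6 dominates n^(log_4 32) since 6 > 2.500, and the regularity condition a·f(n/b) = 32·(n/4)^6 = (32/4096)·n^6 ≤ c·f(n) holds with c = 32/4096 ≈ 0.00781 < 1. So this is Case 3: T(n) = Θ(f(n)) = Θ(n^6).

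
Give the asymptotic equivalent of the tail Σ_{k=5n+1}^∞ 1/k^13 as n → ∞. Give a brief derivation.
Σ_{k>5n} 1/k^13 ~ 1/(12 · (5n)^12)

Compare to the integral: ∫_{5n}^∞ x^(−13) dx = [−x^(−12)/12]_{5n}^∞ = 1/((13−1)·(5n)^12). Euler-Maclaurin then gives
  Σ_{k>5n} 1/k^13 = ∫_{5n}^∞ dx/x^13 − 1/(2·(5n)^13) + O(1/(5n)^14).
(Equivalently this is ζ(13) − Σ_{k≤5n} 1/k^13.)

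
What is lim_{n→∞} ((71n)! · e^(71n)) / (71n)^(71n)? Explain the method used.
lim = ∞

Stirling: (71n)! ~ sqrt(2π·71n) · (71n/e)^(71n). Hence
  (71n)! · e^(71n) / (71n)^(71n) ~ sqrt(2π·71n) = sqrt(2π·71) · sqrt(n) → ∞.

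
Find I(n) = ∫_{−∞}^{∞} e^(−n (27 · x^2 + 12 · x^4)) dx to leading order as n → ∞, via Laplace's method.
I(n) ~ sqrt(π/(27n))

φ(x) = 27 · x^2 + 12 · x^4 has its unique global minimum at x* = 0 (since φ'(x) = 54x + 48x^3 = 0 only at x = 0 for real x with both coefficients positive, and φ → ∞ as |x| → ∞). At x* = 0, φ(0) = 0 and φ''(0) = 54. Laplace's method then gives
  I(n) ~ sqrt(2π / (n · φ''(0))) · e^(−n φ(0)) = sqrt(2π / (54n)) = sqrt(π/(27n)).
The 12 · x^4 term contributes only at subleading order (an O(1/n) relative correction).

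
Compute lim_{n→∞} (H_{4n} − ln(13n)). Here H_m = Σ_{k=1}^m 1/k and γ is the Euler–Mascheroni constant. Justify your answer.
lim = ln(4/13) + γ

By Euler-Maclaurin, H_m = ln m + γ + O(1/m). So
  H_{4n} − ln(13n) = ln(4n) + γ − ln(13n) + O(1/n)
                       = ln(4/13) + γ + O(1/n).
Hence the limit is ln(4/13) + γ.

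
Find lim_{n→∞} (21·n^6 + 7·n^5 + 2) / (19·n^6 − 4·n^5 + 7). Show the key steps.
lim = 21/19

For large n the leading n^6 terms dominate both numerator and denominator. Dividing top and bottom by n^6, every other term tends to 0, leaving 21/19.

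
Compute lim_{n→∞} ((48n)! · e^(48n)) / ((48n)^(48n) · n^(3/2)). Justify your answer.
lim = 0

Stirling: (48n)! ~ sqrt(2π·48n) · (48n/e)^(48n). Hence
  (48n)! · e^(48n) / (48n)^(48n) ~ sqrt(2π·48n).
Dividing by n^(3/2): sqrt(2π·48n) / n^(3/2) = sqrt(2π·48) · n^((1−3)/2), so the expression behaves like sqrt(2π·48) · n^((1−3)/2) → 0.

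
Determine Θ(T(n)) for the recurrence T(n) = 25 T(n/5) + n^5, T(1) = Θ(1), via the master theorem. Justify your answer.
T(n) = Θ(n^5)

log_5 25 ≈ 2.000. f(n) = n^5 dominates n^(log_5 25) since 5 > 2.000, and the regularity condition a·f(n/b) = 25·(n/5)^5 = (25/3125)·n^5 ≤ c·f(n) holds with c = 25/3125 ≈ 0.008 < 1. So this is Case 3: T(n) = Θ(f(n)) = Θ(n^5).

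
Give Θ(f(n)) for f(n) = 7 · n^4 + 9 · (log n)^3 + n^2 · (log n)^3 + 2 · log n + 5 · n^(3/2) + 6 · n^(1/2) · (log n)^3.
f(n) ∈ Θ(n^4)

Compare the terms by growth order. For large n, n^a · (log n)^b dominates n^a' · (log n)^b' iff a > a', or (a = a' and b > b'). Ranking the 6 terms shows the dominant one is 7 · n^4. Hence f(n) ∈ Θ(n^4).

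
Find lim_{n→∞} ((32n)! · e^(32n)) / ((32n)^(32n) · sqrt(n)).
lim = sqrt(2π·32)

Stirling: (32n)! ~ sqrt(2π·32n) · (32n/e)^(32n). Hence
  (32n)! · e^(32n) / (32n)^(32n) ~ sqrt(2π·32n).
Dividing by sqrt(n): sqrt(2π·32n) / sqrt(n) = sqrt(2π·32) · n^((1−1)/2), so the limit is sqrt(2π·32).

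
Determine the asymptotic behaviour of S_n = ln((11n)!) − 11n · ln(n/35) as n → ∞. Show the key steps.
S_n ~ 11n · (ln 385 − 1) + O(ln n)

Stirling: ln((11n)!) = 11n ln(11n) − 11n + O(ln n).
  S_n = 11n ln(11n) − 11n − 11n ln(n/35) + O(ln n)
      = 11n ln(11n) − 11n ln n + 11n ln 35 − 11n + O(ln n)
      = 11n ln 11 + 11n ln 35 − 11n + O(ln n)
      = 11n (ln 385 − 1) + O(ln n).
Numerically ln(385) − 1 ≈ 4.9532.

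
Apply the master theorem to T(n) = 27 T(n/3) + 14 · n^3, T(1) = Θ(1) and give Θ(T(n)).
T(n) = Θ(n^3 log n)

log_3 27 = 3, and f(n) = 14 · n^3 = Θ(n^(log_3 27)). This is Case 2 of the master theorem: T(n) = Θ(f(n) · log n) = Θ(n^3 log n).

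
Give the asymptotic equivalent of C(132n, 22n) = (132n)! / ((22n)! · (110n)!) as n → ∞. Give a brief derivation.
C(132n, 22n) ~ (46656/3125)^(22n) · sqrt(3/(5π·22n))

Write N = 22n. Apply Stirling to each factorial:
  (6N)! ~ sqrt(2π·6N) · (6N/e)^(6N),
  N! ~ sqrt(2π N) · (N/e)^N,
  (5N)! ~ sqrt(2π·5N) · (5N/e)^(5N).
The exponential factors combine to (6N)^(6N) / (N^N · (5N)^(5N)) = 6^(6N)/5^(5N) = (6^6/5^5)^N = (46656/3125)^N.
The square-root prefactors combine to sqrt(2π·6N) / (sqrt(2π N)·sqrt(2π·5N)) = sqrt(6 / (2π·5·N)) = sqrt(3/(5π·22n)).
Substituting N = 22n: C(132n, 22n) ~ (46656/3125)^(22n) · sqrt(3/(5π·22n)).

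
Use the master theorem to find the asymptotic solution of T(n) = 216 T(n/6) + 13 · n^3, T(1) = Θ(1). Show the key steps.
T(n) = Θ(n^3 log n)

log_6 216 = 3, and f(n) = 13 · n^3 = Θ(n^(log_6 216)). This is Case 2 of the master theorem: T(n) = Θ(f(n) · log n) = Θ(n^3 log n).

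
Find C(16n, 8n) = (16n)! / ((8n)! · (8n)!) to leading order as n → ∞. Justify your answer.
C(16n, 8n) ~ (4)^(8n) · sqrt(1/(π·8n))

Write N = 8n. Apply Stirling to each factorial:
  (2N)! ~ sqrt(2π·2N) · (2N/e)^(2N),
  N! ~ sqrt(2π N) · (N/e)^N,
  (1N)! ~ sqrt(2π·1N) · (1N/e)^(1N).
The exponential factors combine to (2N)^(2N) / (N^N · (1N)^(1N)) = 2^(2N)/1^(1N) = (2^2/1^1)^N = (4)^N.
The square-root prefactors combine to sqrt(2π·2N) / (sqrt(2π N)·sqrt(2π·1N)) = sqrt(2 / (2π·1·N)) = sqrt(1/(π·8n)).
Substituting N = 8n: C(16n, 8n) ~ (4)^(8n) · sqrt(1/(π·8n)).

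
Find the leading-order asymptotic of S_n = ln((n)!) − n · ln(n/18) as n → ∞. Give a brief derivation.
S_n ~ n · (ln 18 − 1) + O(ln n)

Stirling: ln((n)!) = n ln(n) − n + O(ln n).
  S_n = n ln(n) − n − n ln(n/18) + O(ln n)
      = n ln(n) − n ln n + n ln 18 − n + O(ln n)
      = n ln 18 − n + O(ln n)
      = n (ln 18 − 1) + O(ln n).
Numerically ln(18) − 1 ≈ 1.8904.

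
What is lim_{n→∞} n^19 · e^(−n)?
lim = 0

Exponentials with base > 1 dominate every fixed polynomial: for any fixed c, n^c / e^n → 0 as n → ∞ (e.g. by the ratio test, or since e^n grows faster than any power of n). Hence n^19 · e^(−n) = n^19 / e^n → 0.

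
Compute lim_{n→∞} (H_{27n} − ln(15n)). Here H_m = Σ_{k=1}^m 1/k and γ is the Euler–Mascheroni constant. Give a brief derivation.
lim = ln(9/5) + γ

By Euler-Maclaurin, H_m = ln m + γ + O(1/m). So
  H_{27n} − ln(15n) = ln(27n) + γ − ln(15n) + O(1/n)
                       = ln(27/15) + γ + O(1/n).
Hence the limit is ln(27/15) + γ (= ln(9/5)).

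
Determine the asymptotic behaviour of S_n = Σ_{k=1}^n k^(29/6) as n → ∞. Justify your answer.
S_n ~ (6/35) · n^(35/6)

Integral comparison: Σ_{k=1}^n k^(29/6) = ∫_0^n x^(29/6) dx + O(n^(29/6)). The integral is n^(1 + 29/6) / (1 + 29/6) = n^((29+6)/6) / ((29+6)/6) = (6/35) · n^(35/6).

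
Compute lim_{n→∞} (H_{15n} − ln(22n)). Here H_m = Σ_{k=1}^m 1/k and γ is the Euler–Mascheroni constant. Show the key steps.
lim = ln(15/22) + γ

By Euler-Maclaurin, H_m = ln m + γ + O(1/m). So
  H_{15n} − ln(22n) = ln(15n) + γ − ln(22n) + O(1/n)
                       = ln(15/22) + γ + O(1/n).
Hence the limit is ln(15/22) + γ.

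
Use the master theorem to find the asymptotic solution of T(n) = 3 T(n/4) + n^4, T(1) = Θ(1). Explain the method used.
T(n) = Θ(n^4)

log_4 3 ≈ 0.792. f(n) = n^4 dominates n^(log_4 3) since 4 > 0.792, and the regularity condition a·f(n/b) = 3·(n/4)^4 = (3/256)·n^4 ≤ c·f(n) holds with c = 3/256 ≈ 0.0117 < 1. So this is Case 3: T(n) = Θ(f(n)) = Θ(n^4).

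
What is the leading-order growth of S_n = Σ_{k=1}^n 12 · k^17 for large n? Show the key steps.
S_n ~ 2 · n^18 / 3

By integral comparison (Euler-Maclaurin), Σ_{k=1}^n 12 · k^17 = 12 · ∫_0^n x^17 dx + O(n^17) = 12 · n^18/18 = 2 · n^18 / 3 + O(n^17). (Equivalently, Faulhaber's formula gives the same leading term.)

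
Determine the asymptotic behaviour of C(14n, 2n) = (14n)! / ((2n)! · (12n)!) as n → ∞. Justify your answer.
C(14n, 2n) ~ (823543/46656)^(2n) · sqrt(7/(12π·2n))

Write N = 2n. Apply Stirling to each factorial:
  (7N)! ~ sqrt(2π·7N) · (7N/e)^(7N),
  N! ~ sqrt(2π N) · (N/e)^N,
  (6N)! ~ sqrt(2π·6N) · (6N/e)^(6N).
The exponential factors combine to (7N)^(7N) / (N^N · (6N)^(6N)) = 7^(7N)/6^(6N) = (7^7/6^6)^N = (823543/46656)^N.
The square-root prefactors combine to sqrt(2π·7N) / (sqrt(2π N)·sqrt(2π·6N)) = sqrt(7 / (2π·6·N)) = sqrt(7/(12π·2n)).
Substituting N = 2n: C(14n, 2n) ~ (823543/46656)^(2n) · sqrt(7/(12π·2n)).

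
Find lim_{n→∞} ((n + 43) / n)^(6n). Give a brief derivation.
lim = e^258

Rewrite as (1 + 43/n)^(6n). By the standard limit (1 + x/n)^n → e^x, we have (1 + 43/n)^n → e^43, and raising to the 6th power gives e^258.
More precisely, ln[(1 + 43/n)^(6n)] = 6n · ln(1 + 43/n) = 6n · (43/n + O(1/n^2)) = 258 + O(1/n) → 258.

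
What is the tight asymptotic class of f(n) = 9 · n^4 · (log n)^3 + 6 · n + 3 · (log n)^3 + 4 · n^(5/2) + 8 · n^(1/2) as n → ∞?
f(n) ∈ Θ(n^4 · (log n)^3)

Compare the terms by growth order. For large n, n^a · (log n)^b dominates n^a' · (log n)^b' iff a > a', or (a = a' and b > b'). Ranking the 5 terms shows the dominant one is 9 · n^4 · (log n)^3. Hence f(n) ∈ Θ(n^4 · (log n)^3).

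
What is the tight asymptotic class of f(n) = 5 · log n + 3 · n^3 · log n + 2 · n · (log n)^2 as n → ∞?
f(n) ∈ Θ(n^3 · log n)

Compare the terms by growth order. For large n, n^a · (log n)^b dominates n^a' · (log n)^b' iff a > a', or (a = a' and b > b'). Ranking the 3 terms shows the dominant one is 3 · n^3 · log n. Hence f(n) ∈ Θ(n^3 · log n).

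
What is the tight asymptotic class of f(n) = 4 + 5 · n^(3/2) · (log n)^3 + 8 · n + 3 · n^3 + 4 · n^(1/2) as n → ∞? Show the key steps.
f(n) ∈ Θ(n^3)

Compare the terms by growth order. For large n, n^a · (log n)^b dominates n^a' · (log n)^b' iff a > a', or (a = a' and b > b'). Ranking the 5 terms shows the dominant one is 3 · n^3. Hence f(n) ∈ Θ(n^3).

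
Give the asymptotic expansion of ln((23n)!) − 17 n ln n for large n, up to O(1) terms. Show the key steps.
ln((23n)!) − 17 n ln n = 6 n ln n + 23(ln 23 − 1) n + (1/2) ln(2π·23n) + O(1/n)

Stirling: ln((23n)!) = 23n ln(23n) − 23n + (1/2) ln(2π·23n) + O(1/n).
Expand 23n ln(23n) = 23n (ln n + ln 23) = 23n ln n + 23n ln 23.
Subtract 17n ln n: leading term is (23 − 17) n ln n = 6 n ln n. The next term is 23n ln 23 − 23n = 23(ln 23 − 1) n. Then the (1/2) ln(2π·23n) correction.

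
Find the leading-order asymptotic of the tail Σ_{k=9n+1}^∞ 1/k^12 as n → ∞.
Σ_{k>9n} 1/k^12 ~ 1/(11 · (9n)^11)

Compare to the integral: ∫_{9n}^∞ x^(−12) dx = [−x^(−11)/11]_{9n}^∞ = 1/((12−1)·(9n)^11). Euler-Maclaurin then gives
  Σ_{k>9n} 1/k^12 = ∫_{9n}^∞ dx/x^12 − 1/(2·(9n)^12) + O(1/(9n)^13).
(Equivalently this is ζ(12) − Σ_{k≤9n} 1/k^12.)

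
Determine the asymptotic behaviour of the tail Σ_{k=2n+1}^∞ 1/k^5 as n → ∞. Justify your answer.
Σ_{k>2n} 1/k^5 ~ 1/(4 · (2n)^4)

Compare to the integral: ∫_{2n}^∞ x^(−5) dx = [−x^(−4)/4]_{2n}^∞ = 1/((5−1)·(2n)^4). Euler-Maclaurin then gives
  Σ_{k>2n} 1/k^5 = ∫_{2n}^∞ dx/x^5 − 1/(2·(2n)^5) + O(1/(2n)^6).
(Equivalently this is ζ(5) − Σ_{k≤2n} 1/k^5.)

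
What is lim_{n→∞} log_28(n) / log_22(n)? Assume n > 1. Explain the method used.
lim = ln(22) / ln(28) = log_28(22)

Change of base: log_28(n) = ln n / ln 28 and log_22(n) = ln n / ln 22. The ratio is (ln n / ln 28) · (ln 22 / ln n) = ln 22 / ln 28, a constant independent of n. So the limit is ln 22 / ln 28 = log_28(22).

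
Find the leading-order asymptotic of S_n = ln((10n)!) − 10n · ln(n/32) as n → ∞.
S_n ~ 10n · (ln 320 − 1) + O(ln n)

Stirling: ln((10n)!) = 10n ln(10n) − 10n + O(ln n).
  S_n = 10n ln(10n) − 10n − 10n ln(n/32) + O(ln n)
      = 10n ln(10n) − 10n ln n + 10n ln 32 − 10n + O(ln n)
      = 10n ln 10 + 10n ln 32 − 10n + O(ln n)
      = 10n (ln 320 − 1) + O(ln n).
Numerically ln(320) − 1 ≈ 4.7683.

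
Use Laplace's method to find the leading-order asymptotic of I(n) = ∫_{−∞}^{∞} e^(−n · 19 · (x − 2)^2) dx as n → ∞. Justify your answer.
I(n) = sqrt(π/(19n))

Here φ(x) = 19 · (x − 2)^2 has its unique minimum at x* = 2 with φ(x*) = 0 and φ''(x*) = 38. Laplace's method gives
  I(n) ~ e^(−n φ(x*)) · sqrt(2π / (n · φ''(x*))) = sqrt(2π / (38n)) = sqrt(π/(19n)).
This is exact: substituting u = (x − 2)·sqrt(19n) gives I(n) = (1/sqrt(19n)) ∫_{−∞}^{∞} e^(−u^2) du = sqrt(π/(19n)).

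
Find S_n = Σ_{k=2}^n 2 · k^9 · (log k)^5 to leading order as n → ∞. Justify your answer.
S_n ~ n^10 · (log n)^5 / 5

By integral comparison, S_n = ∫_1^n 2 · x^9 · (log x)^5 dx + O(n^9 · (log n)^5). For the integral, the leading term of ∫_1^n x^9 (log x)^5 dx is n^10/10 · (log n)^5 (by repeated integration by parts; each step lowers the log-exponent and produces a relatively O(1/log n) correction). Hence S_n ~ n^10 · (log n)^5 / 5.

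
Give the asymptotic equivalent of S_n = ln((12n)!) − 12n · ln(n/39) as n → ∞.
S_n ~ 12n · (ln 468 − 1) + O(ln n)

Stirling: ln((12n)!) = 12n ln(12n) − 12n + O(ln n).
  S_n = 12n ln(12n) − 12n − 12n ln(n/39) + O(ln n)
      = 12n ln(12n) − 12n ln n + 12n ln 39 − 12n + O(ln n)
      = 12n ln 12 + 12n ln 39 − 12n + O(ln n)
      = 12n (ln 468 − 1) + O(ln n).
Numerically ln(468) − 1 ≈ 5.1485.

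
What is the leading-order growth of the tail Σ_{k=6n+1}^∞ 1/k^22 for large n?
Σ_{k>6n} 1/k^22 ~ 1/(21 · (6n)^21)

Compare to the integral: ∫_{6n}^∞ x^(−22) dx = [−x^(−21)/21]_{6n}^∞ = 1/((22−1)·(6n)^21). Euler-Maclaurin then gives
  Σ_{k>6n} 1/k^22 = ∫_{6n}^∞ dx/x^22 − 1/(2·(6n)^22) + O(1/(6n)^23).
(Equivalently this is ζ(22) − Σ_{k≤6n} 1/k^22.)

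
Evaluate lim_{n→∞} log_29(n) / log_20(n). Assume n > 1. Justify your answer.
lim = ln(20) / ln(29) = log_29(20)

Change of base: log_29(n) = ln n / ln 29 and log_20(n) = ln n / ln 20. The ratio is (ln n / ln 29) · (ln 20 / ln n) = ln 20 / ln 29, a constant independent of n. So the limit is ln 20 / ln 29 = log_29(20).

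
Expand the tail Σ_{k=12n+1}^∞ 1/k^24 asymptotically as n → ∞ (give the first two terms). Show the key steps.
Σ_{k>12n} 1/k^24 = 1/(23 · (12n)^23) − 1/(2 · (12n)^24) + O(1/(12n)^25)

Compare to the integral: ∫_{12n}^∞ x^(−24) dx = [−x^(−23)/23]_{12n}^∞ = 1/((24−1)·(12n)^23). The Euler-Maclaurin correction adds −f(12n)/2 = −1/(2·(12n)^24). Euler-Maclaurin then gives
  Σ_{k>12n} 1/k^24 = ∫_{12n}^∞ dx/x^24 − 1/(2·(12n)^24) + O(1/(12n)^25).
(Equivalently this is ζ(24) − Σ_{k≤12n} 1/k^24.)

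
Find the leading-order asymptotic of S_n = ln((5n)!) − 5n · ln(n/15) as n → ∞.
S_n ~ 5n · (ln 75 − 1) + O(ln n)

Stirling: ln((5n)!) = 5n ln(5n) − 5n + O(ln n).
  S_n = 5n ln(5n) − 5n − 5n ln(n/15) + O(ln n)
      = 5n ln(5n) − 5n ln n + 5n ln 15 − 5n + O(ln n)
      = 5n ln 5 + 5n ln 15 − 5n + O(ln n)
      = 5n (ln 75 − 1) + O(ln n).
Numerically ln(75) − 1 ≈ 3.3175.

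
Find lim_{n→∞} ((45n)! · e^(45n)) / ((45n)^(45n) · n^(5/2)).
lim = 0

Stirling: (45n)! ~ sqrt(2π·45n) · (45n/e)^(45n). Hence
  (45n)! · e^(45n) / (45n)^(45n) ~ sqrt(2π·45n).
Dividing by n^(5/2): sqrt(2π·45n) / n^(5/2) = sqrt(2π·45) · n^((1−5)/2), so the expression behaves like sqrt(2π·45) · n^((1−5)/2) → 0.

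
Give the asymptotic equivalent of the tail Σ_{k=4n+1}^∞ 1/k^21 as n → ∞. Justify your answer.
Σ_{k>4n} 1/k^21 ~ 1/(20 · (4n)^20)

Compare to the integral: ∫_{4n}^∞ x^(−21) dx = [−x^(−20)/20]_{4n}^∞ = 1/((21−1)·(4n)^20). Euler-Maclaurin then gives
  Σ_{k>4n} 1/k^21 = ∫_{4n}^∞ dx/x^21 − 1/(2·(4n)^21) + O(1/(4n)^22).
(Equivalently this is ζ(21) − Σ_{k≤4n} 1/k^21.)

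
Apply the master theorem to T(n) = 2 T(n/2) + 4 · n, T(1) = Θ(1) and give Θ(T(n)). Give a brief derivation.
T(n) = Θ(n log n)

log_2 2 = 1, and f(n) = 4 · n = Θ(n^(log_2 2)). This is Case 2 of the master theorem: T(n) = Θ(f(n) · log n) = Θ(n log n).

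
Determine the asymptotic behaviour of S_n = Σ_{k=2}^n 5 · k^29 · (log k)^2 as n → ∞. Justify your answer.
S_n ~ n^30 · (log n)^2 / 6

By integral comparison, S_n = ∫_1^n 5 · x^29 · (log x)^2 dx + O(n^29 · (log n)^2). For the integral, the leading term of ∫_1^n x^29 (log x)^2 dx is n^30/30 · (log n)^2 (by repeated integration by parts; each step lowers the log-exponent and produces a relatively O(1/log n) correction). Hence S_n ~ n^30 · (log n)^2 / 6.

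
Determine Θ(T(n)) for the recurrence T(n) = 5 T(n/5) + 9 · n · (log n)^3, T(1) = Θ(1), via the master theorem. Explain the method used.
T(n) = Θ(n · (log n)^4)

Here log_5 5 = 1 and f(n) = 9 · n · (log n)^3 = Θ(n^(log_5 5) · (log n)^3). This is the extended Case 2 of the master theorem (f matches the critical exponent up to log factors), giving T(n) = Θ(n^(log_5 5) · (log n)^(3+1)) = Θ(n · (log n)^4).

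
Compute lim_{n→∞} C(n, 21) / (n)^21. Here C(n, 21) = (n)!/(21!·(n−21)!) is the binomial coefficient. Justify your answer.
lim = 1/21! = 1/51090942171709440000

With N = n → ∞: C(N, 21) / N^21 = [N(N−1)…(N−20)] / (21! · N^21) = (1/21!) · 1 · (1 − 1/n) · … · (1 − 20/n). Each factor → 1 as N → ∞, so the limit is 1/21! = 1/51090942171709440000.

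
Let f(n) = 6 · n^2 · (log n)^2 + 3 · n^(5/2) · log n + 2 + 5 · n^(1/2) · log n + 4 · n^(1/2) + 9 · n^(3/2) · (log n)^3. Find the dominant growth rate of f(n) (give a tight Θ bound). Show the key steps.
f(n) ∈ Θ(n^(5/2) · log n)

Compare the terms by growth order. For large n, n^a · (log n)^b dominates n^a' · (log n)^b' iff a > a', or (a = a' and b > b'). Ranking the 6 terms shows the dominant one is 3 · n^(5/2) · log n. Hence f(n) ∈ Θ(n^(5/2) · log n).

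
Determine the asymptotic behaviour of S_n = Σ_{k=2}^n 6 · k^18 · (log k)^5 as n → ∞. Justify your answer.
S_n ~ 6 · n^19 · (log n)^5 / 19

By integral comparison, S_n = ∫_1^n 6 · x^18 · (log x)^5 dx + O(n^18 · (log n)^5). For the integral, the leading term of ∫_1^n x^18 (log x)^5 dx is n^19/19 · (log n)^5 (by repeated integration by parts; each step lowers the log-exponent and produces a relatively O(1/log n) correction). Hence S_n ~ 6 · n^19 · (log n)^5 / 19.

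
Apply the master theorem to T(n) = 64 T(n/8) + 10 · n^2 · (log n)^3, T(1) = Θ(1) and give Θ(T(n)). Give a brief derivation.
T(n) = Θ(n^2 · (log n)^4)

Here log_8 64 = 2 and f(n) = 10 · n^2 · (log n)^3 = Θ(n^(log_8 64) · (log n)^3). This is the extended Case 2 of the master theorem (f matches the critical exponent up to log factors), giving T(n) = Θ(n^(log_8 64) · (log n)^(3+1)) = Θ(n^2 · (log n)^4).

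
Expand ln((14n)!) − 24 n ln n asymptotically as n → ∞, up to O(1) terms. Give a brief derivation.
ln((14n)!) − 24 n ln n = −10 n ln n + 14(ln 14 − 1) n + (1/2) ln(2π·14n) + O(1/n)

Stirling: ln((14n)!) = 14n ln(14n) − 14n + (1/2) ln(2π·14n) + O(1/n).
Expand 14n ln(14n) = 14n (ln n + ln 14) = 14n ln n + 14n ln 14.
Subtract 24n ln n: leading term is (14 − 24) n ln n = −10 n ln n. The next term is 14n ln 14 − 14n = 14(ln 14 − 1) n. Then the (1/2) ln(2π·14n) correction.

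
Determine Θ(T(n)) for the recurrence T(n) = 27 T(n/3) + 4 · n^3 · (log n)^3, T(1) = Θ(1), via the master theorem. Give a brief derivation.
T(n) = Θ(n^3 · (log n)^4)

Here log_3 27 = 3 and f(n) = 4 · n^3 · (log n)^3 = Θ(n^(log_3 27) · (log n)^3). This is the extended Case 2 of the master theorem (f matches the critical exponent up to log factors), giving T(n) = Θ(n^(log_3 27) · (log n)^(3+1)) = Θ(n^3 · (log n)^4).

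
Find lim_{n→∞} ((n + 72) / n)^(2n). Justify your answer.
lim = e^144

Rewrite as (1 + 72/n)^(2n). By the standard limit (1 + x/n)^n → e^x, we have (1 + 72/n)^n → e^72, and raising to the 2nd power gives e^144.
More precisely, ln[(1 + 72/n)^(2n)] = 2n · ln(1 + 72/n) = 2n · (72/n + O(1/n^2)) = 144 + O(1/n) → 144.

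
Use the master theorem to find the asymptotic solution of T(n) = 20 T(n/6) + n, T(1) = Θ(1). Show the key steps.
T(n) = Θ(n^(log_6 20))

Master theorem: compare f(n) = n to n^(log_6 20) where log_6 20 ≈ 1.672. Since 1 < log_6 20, we have f(n) = O(n^(log_6 20 − ε)) for some ε > 0 — Case 1. Hence T(n) = Θ(n^(log_6 20)).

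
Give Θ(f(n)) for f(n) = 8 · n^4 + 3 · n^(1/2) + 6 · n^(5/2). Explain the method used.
f(n) ∈ Θ(n^4)

Compare the terms by growth order. For large n, n^a · (log n)^b dominates n^a' · (log n)^b' iff a > a', or (a = a' and b > b'). Ranking the 3 terms shows the dominant one is 8 · n^4. Hence f(n) ∈ Θ(n^4).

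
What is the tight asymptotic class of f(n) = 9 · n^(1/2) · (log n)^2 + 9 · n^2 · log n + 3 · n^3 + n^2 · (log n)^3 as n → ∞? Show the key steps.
f(n) ∈ Θ(n^3)

Compare the terms by growth order. For large n, n^a · (log n)^b dominates n^a' · (log n)^b' iff a > a', or (a = a' and b > b'). Ranking the 4 terms shows the dominant one is 3 · n^3. Hence f(n) ∈ Θ(n^3).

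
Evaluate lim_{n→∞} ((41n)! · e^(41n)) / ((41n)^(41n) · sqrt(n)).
lim = sqrt(2π·41)

Stirling: (41n)! ~ sqrt(2π·41n) · (41n/e)^(41n). Hence
  (41n)! · e^(41n) / (41n)^(41n) ~ sqrt(2π·41n).
Dividing by sqrt(n): sqrt(2π·41n) / sqrt(n) = sqrt(2π·41) · n^((1−1)/2), so the limit is sqrt(2π·41).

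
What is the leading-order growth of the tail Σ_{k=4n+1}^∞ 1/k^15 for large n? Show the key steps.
Σ_{k>4n} 1/k^15 ~ 1/(14 · (4n)^14)

Compare to the integral: ∫_{4n}^∞ x^(−15) dx = [−x^(−14)/14]_{4n}^∞ = 1/((15−1)·(4n)^14). Euler-Maclaurin then gives
  Σ_{k>4n} 1/k^15 = ∫_{4n}^∞ dx/x^15 − 1/(2·(4n)^15) + O(1/(4n)^16).
(Equivalently this is ζ(15) − Σ_{k≤4n} 1/k^15.)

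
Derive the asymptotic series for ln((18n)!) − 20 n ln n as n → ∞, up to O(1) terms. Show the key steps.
ln((18n)!) − 20 n ln n = −2 n ln n + 18(ln 18 − 1) n + (1/2) ln(2π·18n) + O(1/n)

Stirling: ln((18n)!) = 18n ln(18n) − 18n + (1/2) ln(2π·18n) + O(1/n).
Expand 18n ln(18n) = 18n (ln n + ln 18) = 18n ln n + 18n ln 18.
Subtract 20n ln n: leading term is (18 − 20) n ln n = −2 n ln n. The next term is 18n ln 18 − 18n = 18(ln 18 − 1) n. Then the (1/2) ln(2π·18n) correction.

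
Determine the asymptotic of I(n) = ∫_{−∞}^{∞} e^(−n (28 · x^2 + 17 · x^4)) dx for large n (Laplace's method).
I(n) ~ sqrt(π/(28n))

φ(x) = 28 · x^2 + 17 · x^4 has its unique global minimum at x* = 0 (since φ'(x) = 56x + 68x^3 = 0 only at x = 0 for real x with both coefficients positive, and φ → ∞ as |x| → ∞). At x* = 0, φ(0) = 0 and φ''(0) = 56. Laplace's method then gives
  I(n) ~ sqrt(2π / (n · φ''(0))) · e^(−n φ(0)) = sqrt(2π / (56n)) = sqrt(π/(28n)).
The 17 · x^4 term contributes only at subleading order (an O(1/n) relative correction).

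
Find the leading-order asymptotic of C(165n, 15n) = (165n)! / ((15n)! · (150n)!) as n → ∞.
C(165n, 15n) ~ (285311670611/10000000000)^(15n) · sqrt(11/(20π·15n))

Write N = 15n. Apply Stirling to each factorial:
  (11N)! ~ sqrt(2π·11N) · (11N/e)^(11N),
  N! ~ sqrt(2π N) · (N/e)^N,
  (10N)! ~ sqrt(2π·10N) · (10N/e)^(10N).
The exponential factors combine to (11N)^(11N) / (N^N · (10N)^(10N)) = 11^(11N)/10^(10N) = (11^11/10^10)^N = (285311670611/10000000000)^N.
The square-root prefactors combine to sqrt(2π·11N) / (sqrt(2π N)·sqrt(2π·10N)) = sqrt(11 / (2π·10·N)) = sqrt(11/(20π·15n)).
Substituting N = 15n: C(165n, 15n) ~ (285311670611/10000000000)^(15n) · sqrt(11/(20π·15n)).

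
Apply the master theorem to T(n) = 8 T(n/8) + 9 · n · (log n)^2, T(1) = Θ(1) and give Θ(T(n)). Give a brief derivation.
T(n) = Θ(n · (log n)^3)

Here log_8 8 = 1 and f(n) = 9 · n · (log n)^2 = Θ(n^(log_8 8) · (log n)^2). This is the extended Case 2 of the master theorem (f matches the critical exponent up to log factors), giving T(n) = Θ(n^(log_8 8) · (log n)^(2+1)) = Θ(n · (log n)^3).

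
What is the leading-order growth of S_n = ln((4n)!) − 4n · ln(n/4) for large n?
S_n ~ 4n · (ln 16 − 1) + O(ln n)

Stirling: ln((4n)!) = 4n ln(4n) − 4n + O(ln n).
  S_n = 4n ln(4n) − 4n − 4n ln(n/4) + O(ln n)
      = 4n ln(4n) − 4n ln n + 4n ln 4 − 4n + O(ln n)
      = 4n ln 4 + 4n ln 4 − 4n + O(ln n)
      = 4n (ln 16 − 1) + O(ln n).
Numerically ln(16) − 1 ≈ 1.7726.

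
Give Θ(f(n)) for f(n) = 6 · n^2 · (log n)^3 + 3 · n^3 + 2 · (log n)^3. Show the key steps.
f(n) ∈ Θ(n^3)

Compare the terms by growth order. For large n, n^a · (log n)^b dominates n^a' · (log n)^b' iff a > a', or (a = a' and b > b'). Ranking the 3 terms shows the dominant one is 3 · n^3. Hence f(n) ∈ Θ(n^3).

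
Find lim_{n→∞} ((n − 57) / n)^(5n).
lim = e^(−285)

Rewrite as (1 − 57/n)^(5n). By the standard limit (1 + x/n)^n → e^x, we have (1 − 57/n)^n → e^(−57), and raising to the 5th power gives e^(−285).
More precisely, ln[(1 − 57/n)^(5n)] = 5n · ln(1 − 57/n) = 5n · (-57/n + O(1/n^2)) = -285 + O(1/n) → -285.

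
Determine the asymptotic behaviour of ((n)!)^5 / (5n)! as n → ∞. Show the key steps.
((n)!)^5/(5n)! ~ ((2π·n)^(4/2) / sqrt(5)) · 5^(−5·n)  →  0

Write N = n. Stirling: N! ~ sqrt(2π N)(N/e)^N and (5N)! ~ sqrt(2π·5N)·(5N/e)^(5N).
  (N!)^5/(5N)! ~ (2π N)^(5/2) (N/e)^(5N) / [sqrt(2π·5N) (5N/e)^(5N)]
     = (2π N)^(5/2) / sqrt(2π·5N) · (N/(5N))^(5N)
     = (2π N)^((5−1)/2) / sqrt(5) · 5^(−5N).
Since 5^5 > 1, the factor 5^(−5N) decays exponentially, so the ratio → 0. Substituting N = n gives the stated form.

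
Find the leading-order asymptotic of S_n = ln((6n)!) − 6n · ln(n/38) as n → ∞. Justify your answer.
S_n ~ 6n · (ln 228 − 1) + O(ln n)

Stirling: ln((6n)!) = 6n ln(6n) − 6n + O(ln n).
  S_n = 6n ln(6n) − 6n − 6n ln(n/38) + O(ln n)
      = 6n ln(6n) − 6n ln n + 6n ln 38 − 6n + O(ln n)
      = 6n ln 6 + 6n ln 38 − 6n + O(ln n)
      = 6n (ln 228 − 1) + O(ln n).
Numerically ln(228) − 1 ≈ 4.4293.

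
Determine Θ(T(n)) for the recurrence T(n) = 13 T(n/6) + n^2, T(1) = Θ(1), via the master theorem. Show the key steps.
T(n) = Θ(n^2)

log_6 13 ≈ 1.432. f(n) = n^2 dominates n^(log_6 13) since 2 > 1.432, and the regularity condition a·f(n/b) = 13·(n/6)^2 = (13/36)·n^2 ≤ c·f(n) holds with c = 13/36 ≈ 0.361 < 1. So this is Case 3: T(n) = Θ(f(n)) = Θ(n^2).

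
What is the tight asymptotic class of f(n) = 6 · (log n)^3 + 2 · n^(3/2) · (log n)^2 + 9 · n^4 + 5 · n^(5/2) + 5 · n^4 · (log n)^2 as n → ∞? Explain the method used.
f(n) ∈ Θ(n^4 · (log n)^2)

Compare the terms by growth order. For large n, n^a · (log n)^b dominates n^a' · (log n)^b' iff a > a', or (a = a' and b > b'). Ranking the 5 terms shows the dominant one is 5 · n^4 · (log n)^2. Hence f(n) ∈ Θ(n^4 · (log n)^2).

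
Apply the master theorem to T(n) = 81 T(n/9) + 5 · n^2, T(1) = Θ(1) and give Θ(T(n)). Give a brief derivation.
T(n) = Θ(n^2 log n)

log_9 81 = 2, and f(n) = 5 · n^2 = Θ(n^(log_9 81)). This is Case 2 of the master theorem: T(n) = Θ(f(n) · log n) = Θ(n^2 log n).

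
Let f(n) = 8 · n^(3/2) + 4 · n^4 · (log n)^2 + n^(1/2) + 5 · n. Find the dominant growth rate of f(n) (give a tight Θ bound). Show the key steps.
f(n) ∈ Θ(n^4 · (log n)^2)

Compare the terms by growth order. For large n, n^a · (log n)^b dominates n^a' · (log n)^b' iff a > a', or (a = a' and b > b'). Ranking the 4 terms shows the dominant one is 4 · n^4 · (log n)^2. Hence f(n) ∈ Θ(n^4 · (log n)^2).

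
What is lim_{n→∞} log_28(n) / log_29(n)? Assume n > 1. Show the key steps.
lim = ln(29) / ln(28) = log_28(29)

Change of base: log_28(n) = ln n / ln 28 and log_29(n) = ln n / ln 29. The ratio is (ln n / ln 28) · (ln 29 / ln n) = ln 29 / ln 28, a constant independent of n. So the limit is ln 29 / ln 28 = log_28(29).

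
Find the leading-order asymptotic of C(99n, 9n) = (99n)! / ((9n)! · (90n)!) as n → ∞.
C(99n, 9n) ~ (285311670611/10000000000)^(9n) · sqrt(11/(20π·9n))

Write N = 9n. Apply Stirling to each factorial:
  (11N)! ~ sqrt(2π·11N) · (11N/e)^(11N),
  N! ~ sqrt(2π N) · (N/e)^N,
  (10N)! ~ sqrt(2π·10N) · (10N/e)^(10N).
The exponential factors combine to (11N)^(11N) / (N^N · (10N)^(10N)) = 11^(11N)/10^(10N) = (11^11/10^10)^N = (285311670611/10000000000)^N.
The square-root prefactors combine to sqrt(2π·11N) / (sqrt(2π N)·sqrt(2π·10N)) = sqrt(11 / (2π·10·N)) = sqrt(11/(20π·9n)).
Substituting N = 9n: C(99n, 9n) ~ (285311670611/10000000000)^(9n) · sqrt(11/(20π·9n)).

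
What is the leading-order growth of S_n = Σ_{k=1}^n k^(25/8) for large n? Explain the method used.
S_n ~ (8/33) · n^(33/8)

Integral comparison: Σ_{k=1}^n k^(25/8) = ∫_0^n x^(25/8) dx + O(n^(25/8)). The integral is n^(1 + 25/8) / (1 + 25/8) = n^((25+8)/8) / ((25+8)/8) = (8/33) · n^(33/8).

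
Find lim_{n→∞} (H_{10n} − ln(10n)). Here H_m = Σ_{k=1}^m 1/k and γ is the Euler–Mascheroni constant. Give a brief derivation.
lim = γ

By Euler-Maclaurin, H_m = ln m + γ + O(1/m). So
  H_{10n} − ln(10n) = ln(10n) + γ − ln(10n) + O(1/n)
                       = ln(10/10) + γ + O(1/n).
Hence the limit is γ (since ln 1 = 0).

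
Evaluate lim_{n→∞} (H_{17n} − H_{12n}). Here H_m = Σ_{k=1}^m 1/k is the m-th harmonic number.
lim = ln(17/12)

Euler-Maclaurin gives H_m = ln m + γ + 1/(2m) + O(1/m^2). The γ and O(1/m) terms cancel in the difference:
  H_{17n} − H_{12n} = ln(17n) − ln(12n) + O(1/n) = ln(17/12) + O(1/n).
Hence the limit is ln(17/12).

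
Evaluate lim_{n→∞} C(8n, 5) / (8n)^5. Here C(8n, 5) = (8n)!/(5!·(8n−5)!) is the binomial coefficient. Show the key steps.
lim = 1/5! = 1/120

With N = 8n → ∞: C(N, 5) / N^5 = [N(N−1)…(N−4)] / (5! · N^5) = (1/5!) · 1 · (1 − 1/(8n)) · (1 − 2/(8n)) · (1 − 3/(8n)) · (1 − 4/(8n)). Each factor → 1 as N → ∞, so the limit is 1/5! = 1/120.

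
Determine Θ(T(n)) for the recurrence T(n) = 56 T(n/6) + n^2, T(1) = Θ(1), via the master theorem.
T(n) = Θ(n^(log_6 56))

Master theorem: compare f(n) = n^2 to n^(log_6 56) where log_6 56 ≈ 2.247. Since 2 < log_6 56, we have f(n) = O(n^(log_6 56 − ε)) for some ε > 0 — Case 1. Hence T(n) = Θ(n^(log_6 56)).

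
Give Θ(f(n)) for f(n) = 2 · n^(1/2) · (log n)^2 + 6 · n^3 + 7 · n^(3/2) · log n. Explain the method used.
f(n) ∈ Θ(n^3)

Compare the terms by growth order. For large n, n^a · (log n)^b dominates n^a' · (log n)^b' iff a > a', or (a = a' and b > b'). Ranking the 3 terms shows the dominant one is 6 · n^3. Hence f(n) ∈ Θ(n^3).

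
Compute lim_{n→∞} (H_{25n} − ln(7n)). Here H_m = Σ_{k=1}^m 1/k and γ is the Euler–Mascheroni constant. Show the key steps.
lim = ln(25/7) + γ

By Euler-Maclaurin, H_m = ln m + γ + O(1/m). So
  H_{25n} − ln(7n) = ln(25n) + γ − ln(7n) + O(1/n)
                       = ln(25/7) + γ + O(1/n).
Hence the limit is ln(25/7) + γ.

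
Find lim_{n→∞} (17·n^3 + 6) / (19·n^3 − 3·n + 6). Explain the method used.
lim = 17/19

For large n the leading n^3 terms dominate both numerator and denominator. Dividing top and bottom by n^3, every other term tends to 0, leaving 17/19.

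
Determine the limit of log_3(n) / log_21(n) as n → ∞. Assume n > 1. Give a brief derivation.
lim = ln(21) / ln(3) = log_3(21)

Change of base: log_3(n) = ln n / ln 3 and log_21(n) = ln n / ln 21. The ratio is (ln n / ln 3) · (ln 21 / ln n) = ln 21 / ln 3, a constant independent of n. So the limit is ln 21 / ln 3 = log_3(21).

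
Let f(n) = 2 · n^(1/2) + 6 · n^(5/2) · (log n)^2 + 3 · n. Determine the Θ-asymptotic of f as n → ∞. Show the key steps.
f(n) ∈ Θ(n^(5/2) · (log n)^2)

Compare the terms by growth order. For large n, n^a · (log n)^b dominates n^a' · (log n)^b' iff a > a', or (a = a' and b > b'). Ranking the 3 terms shows the dominant one is 6 · n^(5/2) · (log n)^2. Hence f(n) ∈ Θ(n^(5/2) · (log n)^2).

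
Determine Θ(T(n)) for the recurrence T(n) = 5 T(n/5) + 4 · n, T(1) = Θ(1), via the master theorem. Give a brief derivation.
T(n) = Θ(n log n)

log_5 5 = 1, and f(n) = 4 · n = Θ(n^(log_5 5)). This is Case 2 of the master theorem: T(n) = Θ(f(n) · log n) = Θ(n log n).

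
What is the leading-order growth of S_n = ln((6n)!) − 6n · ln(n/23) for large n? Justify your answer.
S_n ~ 6n · (ln 138 − 1) + O(ln n)

Stirling: ln((6n)!) = 6n ln(6n) − 6n + O(ln n).
  S_n = 6n ln(6n) − 6n − 6n ln(n/23) + O(ln n)
      = 6n ln(6n) − 6n ln n + 6n ln 23 − 6n + O(ln n)
      = 6n ln 6 + 6n ln 23 − 6n + O(ln n)
      = 6n (ln 138 − 1) + O(ln n).
Numerically ln(138) − 1 ≈ 3.9273.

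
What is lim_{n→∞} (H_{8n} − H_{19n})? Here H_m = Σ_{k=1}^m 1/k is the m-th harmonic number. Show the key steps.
lim = ln(8/19)

Euler-Maclaurin gives H_m = ln m + γ + 1/(2m) + O(1/m^2). The γ and O(1/m) terms cancel in the difference:
  H_{8n} − H_{19n} = ln(8n) − ln(19n) + O(1/n) = ln(8/19) + O(1/n).
Hence the limit is ln(8/19).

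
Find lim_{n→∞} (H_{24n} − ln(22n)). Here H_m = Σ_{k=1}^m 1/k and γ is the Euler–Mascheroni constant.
lim = ln(12/11) + γ

By Euler-Maclaurin, H_m = ln m + γ + O(1/m). So
  H_{24n} − ln(22n) = ln(24n) + γ − ln(22n) + O(1/n)
                       = ln(24/22) + γ + O(1/n).
Hence the limit is ln(24/22) + γ (= ln(12/11)).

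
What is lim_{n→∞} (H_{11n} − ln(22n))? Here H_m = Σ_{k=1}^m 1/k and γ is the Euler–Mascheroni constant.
lim = −ln 2 + γ

By Euler-Maclaurin, H_m = ln m + γ + O(1/m). So
  H_{11n} − ln(22n) = ln(11n) + γ − ln(22n) + O(1/n)
                       = ln(11/22) + γ + O(1/n).
Hence the limit is ln(11/22) + γ (= −ln 2).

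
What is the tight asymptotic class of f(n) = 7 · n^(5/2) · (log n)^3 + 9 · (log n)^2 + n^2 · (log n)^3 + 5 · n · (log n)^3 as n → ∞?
f(n) ∈ Θ(n^(5/2) · (log n)^3)

Compare the terms by growth order. For large n, n^a · (log n)^b dominates n^a' · (log n)^b' iff a > a', or (a = a' and b > b'). Ranking the 4 terms shows the dominant one is 7 · n^(5/2) · (log n)^3. Hence f(n) ∈ Θ(n^(5/2) · (log n)^3).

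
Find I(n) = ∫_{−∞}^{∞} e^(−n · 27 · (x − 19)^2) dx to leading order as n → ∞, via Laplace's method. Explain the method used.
I(n) = sqrt(π/(27n))

Here φ(x) = 27 · (x − 19)^2 has its unique minimum at x* = 19 with φ(x*) = 0 and φ''(x*) = 54. Laplace's method gives
  I(n) ~ e^(−n φ(x*)) · sqrt(2π / (n · φ''(x*))) = sqrt(2π / (54n)) = sqrt(π/(27n)).
This is exact: substituting u = (x − 19)·sqrt(27n) gives I(n) = (1/sqrt(27n)) ∫_{−∞}^{∞} e^(−u^2) du = sqrt(π/(27n)).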